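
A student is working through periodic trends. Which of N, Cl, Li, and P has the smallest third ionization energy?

Consider each +2 ion: N²⁺ still has 3 valence electrons; Cl²⁺ still has 5 valence electrons; Li²⁺ is already 1 electron into the core; P²⁺ still has 3 valence electrons.
Core electrons are held far more tightly than valence electrons, so Li tops the IE_3 order.
Valence configurations: N²⁺ [He]2s²2p¹, Cl²⁺ [Ne]3s²3p³, P²⁺ [Ne]3s²3p¹.
Tabulated IE_3 (kJ/mol): N 4578, Cl 3822, Li 11815, P 2914.
So the third ionization energies run P < Cl < N < Li.

P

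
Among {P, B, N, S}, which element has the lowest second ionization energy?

P

After 1 electron has been removed, what remains? P⁺ still has 4 valence electrons; B⁺ still has 2 valence electrons; N⁺ still has 4 valence electrons; S⁺ still has 5 valence electrons.
All are still removing valence electrons, so compare the +1 ions as you would atoms: IE_2 generally rises across a period (higher Z_eff) and falls down a group (larger shell), subject to the usual subshell exceptions.
Valence configurations: P⁺ [Ne]3s²3p², B⁺ [He]2s², N⁺ [He]2s²2p², S⁺ [Ne]3s²3p³.
The numbers (kJ/mol): P 1907, B 2427, N 2856, S 2252.
Overall IE_2 order: P < S < B < N.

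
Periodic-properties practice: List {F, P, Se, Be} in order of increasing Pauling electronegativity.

Be < P < Se < F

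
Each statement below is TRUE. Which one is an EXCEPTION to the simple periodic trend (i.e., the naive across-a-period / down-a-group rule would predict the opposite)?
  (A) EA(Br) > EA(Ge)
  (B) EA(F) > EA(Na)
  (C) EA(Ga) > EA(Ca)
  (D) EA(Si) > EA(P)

(D)

The general trend: electron affinity increases across a period and decreases down a group.
(A) Br (period 4, group 17) vs Ge (period 4, group 14): the stated order agrees with the simple trend.
(B) F (period 2, group 17) vs Na (period 3, group 1): the stated order agrees with the simple trend.
(C) Ga (period 4, group 13) vs Ca (period 4, group 2): the stated order agrees with the simple trend.
(D) Si (period 3, group 14) vs P (period 3, group 15): the stated order contradicts the simple trend.
The exception is (D): adding an electron to P's half-filled 3p³ is unfavourable, so Si (3p²) has the more exothermic EA.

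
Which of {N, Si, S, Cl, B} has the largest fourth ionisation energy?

B

Consider each +3 ion: N³⁺ still has 2 valence electrons; Si³⁺ still has 1 valence electron; S³⁺ still has 3 valence electrons; Cl³⁺ still has 4 valence electrons; B³⁺ is the bare [He] core.
Breaking into a closed-shell core is much more expensive than removing a leftover valence electron — B has the largest IE_4 here.
Valence configurations: N³⁺ [He]2s², Si³⁺ [Ne]3s¹, S³⁺ [Ne]3s²3p¹, Cl³⁺ [Ne]3s²3p².
Approximate IE_4 values (kJ/mol): N 7475, Si 4356, S 4556, Cl 5159, B 25026.
Putting it together, IE_4: Si < S < Cl < N < B.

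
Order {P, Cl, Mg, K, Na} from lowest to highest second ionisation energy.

Mg < P < Cl < K < Na

Consider each +1 ion: P⁺ still has 4 valence electrons; Cl⁺ still has 6 valence electrons; Mg⁺ still has 1 valence electron; K⁺ is the bare [Ar] core; Na⁺ is the bare [Ne] core.
Breaking into a closed-shell core is much more expensive than removing a leftover valence electron — K and Na have the largest IE_2 here.
Valence configurations: P⁺ [Ne]3s²3p², Cl⁺ [Ne]3s²3p⁴, Mg⁺ [Ne]3s¹.
Approximate IE_2 values (kJ/mol): P 1907, Cl 2298, Mg 1451, K 3052, Na 4562.
Hence IE_2: Mg < P < Cl < K < Na.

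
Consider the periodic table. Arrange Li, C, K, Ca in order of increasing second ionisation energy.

Ca < C < K < Li

After 1 electron has been removed, what remains? Li⁺ is the bare [He] core; C⁺ still has 3 valence electrons; K⁺ is the bare [Ar] core; Ca⁺ still has 1 valence electron.
Pulling an electron out of a noble-gas core costs far more than removing a remaining valence electron, so K and Li sit at the high end of IE_2.
Valence configurations: C⁺ [He]2s²2p¹, Ca⁺ [Ar]4s¹.
The numbers (kJ/mol): Li 7298, C 2353, K 3052, Ca 1145.
Hence IE_2: Ca < C < K < Li.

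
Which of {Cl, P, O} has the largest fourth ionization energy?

O

Consider each +3 ion: Cl³⁺ still has 4 valence electrons; P³⁺ still has 2 valence electrons; O³⁺ still has 3 valence electrons.
All are still removing valence electrons, so compare the +3 ions as you would atoms: IE_4 generally rises across a period (higher Z_eff) and falls down a group (larger shell), subject to the usual subshell exceptions.
Valence configurations: Cl³⁺ [Ne]3s²3p², P³⁺ [Ne]3s², O³⁺ [He]2s²2p¹.
Approximate IE_4 values (kJ/mol): Cl 5159, P 4964, O 7469.
Overall IE_4 order: P < Cl < O.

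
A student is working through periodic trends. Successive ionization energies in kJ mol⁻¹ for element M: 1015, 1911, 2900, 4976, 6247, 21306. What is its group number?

Look for the largest jump between consecutive ionization energies: IE6/IE5 ≈ 3.4, far larger than any earlier ratio.
That jump marks the point where a core electron is being removed. So the atom has 5 valence electrons.
A main-group element with 5 valence electrons is in group 15.

Group 15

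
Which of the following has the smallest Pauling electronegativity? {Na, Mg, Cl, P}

EN rises left→right (higher Z_eff, smaller atoms) and falls top→bottom (larger, more shielded atoms).
All lie in period 3, so electronegativity increases left to right.
The smallest Pauling electronegativity among these belongs to Na.

Na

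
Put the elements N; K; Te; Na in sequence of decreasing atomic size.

K, Na, Te, N

Atomic radius shrinks across a period as nuclear charge pulls the same shell inward, and grows down a group as new shells are added.
Neither a single period nor a single group — weigh both effects.
Te > N: the two effects oppose for this pair; the down-group effect wins (136 vs 71 pm).
Na > Te: period and group pull opposite ways; the across-period shift dominates (155 vs 136 pm).
K > Na: K sits below Na in group 1, so the down-group effect alone puts K larger.
For reference (pm): N 71, Na 155, K 196, Te 136.
So from largest to smallest: K > Na > Te > N.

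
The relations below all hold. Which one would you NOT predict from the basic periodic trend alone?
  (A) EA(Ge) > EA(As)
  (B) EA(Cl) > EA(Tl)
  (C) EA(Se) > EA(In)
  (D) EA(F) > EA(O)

The general trend: electron affinity increases across a period and decreases down a group.
(A) Ge (period 4, group 14) vs As (period 4, group 15): the stated order contradicts the simple trend.
(B) Cl (period 3, group 17) vs Tl (period 6, group 13): the stated order agrees with the simple trend.
(C) Se (period 4, group 16) vs In (period 5, group 13): the stated order agrees with the simple trend.
(D) F (period 2, group 17) vs O (period 2, group 16): the stated order agrees with the simple trend.
The exception is (A): adding an electron to As's half-filled 4p³ is unfavourable, so Ge (4p²) has the more exothermic EA.

(A)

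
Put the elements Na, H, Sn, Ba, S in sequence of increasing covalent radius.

H < S < Sn < Na < Ba

H is in period 1, group 1; Na is in period 3, group 1; S is in period 3, group 16; Sn is in period 5, group 14; Ba is in period 6, group 2.
Atomic radius shrinks across a period as nuclear charge pulls the same shell inward, and grows down a group as new shells are added.
These span different periods and groups, so the two trends combine.
S > H: period and group pull opposite ways; the down-group shift dominates (103 vs 32 pm).
Sn > S: both effects reinforce here, so Sn is clearly the larger of the two.
Na > Sn: period and group pull opposite ways; the across-period shift dominates (155 vs 140 pm).
Ba > Na: the two effects oppose for this pair; the down-group effect wins (196 vs 155 pm).
For reference (pm): H 32, Na 155, S 103, Sn 140, Ba 196.
So from smallest to largest: H < S < Sn < Na < Ba.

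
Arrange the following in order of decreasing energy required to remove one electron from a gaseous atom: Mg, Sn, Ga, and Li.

Li is in period 2, group 1; Mg is in period 3, group 2; Ga is in period 4, group 13; Sn is in period 5, group 14.
Removing the outermost electron gets harder across a period and easier down a group.
A diagonal step moves right (one effect) and down (the opposite effect) at once.
Ga > Li: period and group pull opposite ways; the across-period shift dominates (579 vs 520 kJ/mol).
Sn > Ga: the two effects oppose for this pair; the across-period effect wins (709 vs 579 kJ/mol).
Mg > Sn: period and group pull opposite ways; the down-group shift dominates (738 vs 709 kJ/mol).
Approximate values (kJ/mol): Li 520, Mg 738, Ga 579, Sn 709.
So from highest to lowest: Mg > Sn > Ga > Li.

Mg > Sn > Ga > Li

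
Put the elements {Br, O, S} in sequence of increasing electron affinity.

O < S < Br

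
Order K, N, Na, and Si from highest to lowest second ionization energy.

Na > K > N > Si

IE_2 is the cost of taking one more electron from the +1 cation: K⁺ is the bare [Ar] core; N⁺ still has 4 valence electrons; Na⁺ is the bare [Ne] core; Si⁺ still has 3 valence electrons.
Core electrons are held far more tightly than valence electrons, so K and Na top the IE_2 order.
Valence configurations: N⁺ [He]2s²2p², Si⁺ [Ne]3s²3p¹.
The numbers (kJ/mol): K 3052, N 2856, Na 4562, Si 1577.
So the second ionization energies run Si < N < K < Na.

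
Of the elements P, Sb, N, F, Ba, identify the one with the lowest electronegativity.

Ba

N is in period 2, group 15; F is in period 2, group 17; P is in period 3, group 15; Sb is in period 5, group 15; Ba is in period 6, group 2.
Atoms toward the upper right of the periodic table pull bonding electrons most strongly.
Here both period and group differ, so the two effects have to be weighed against each other.
Sb > Ba: both effects reinforce here, so Sb is clearly the higher of the two.
P > Sb: they share group 15; the group trend gives P the larger value.
N > P: they share group 15; the group trend gives N the larger value.
F > N: both are in period 2; the period trend gives F the larger value.
Tabulated electronegativity (Pauling): N 3.04, F 3.98, P 2.19, Sb 2.05, Ba 0.89.
The lowest electronegativity among these belongs to Ba.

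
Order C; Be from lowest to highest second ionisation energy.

Be < C

After 1 electron has been removed, what remains? C⁺ still has 3 valence electrons; Be⁺ still has 1 valence electron.
All are still removing valence electrons, so compare the +1 ions as you would atoms: IE_2 generally rises across a period (higher Z_eff) and falls down a group (larger shell), subject to the usual subshell exceptions.
Valence configurations: C⁺ [He]2s²2p¹, Be⁺ [He]2s¹.
The numbers (kJ/mol): C 2353, Be 1757.
Putting it together, IE_2: Be < C.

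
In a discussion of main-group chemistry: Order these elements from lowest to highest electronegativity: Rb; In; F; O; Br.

O is in period 2, group 16; F is in period 2, group 17; Br is in period 4, group 17; Rb is in period 5, group 1; In is in period 5, group 13.
Electronegativity increases across a period and decreases down a group, tracking effective nuclear charge and atomic size.
Neither a single period nor a single group — weigh both effects.
In > Rb: In lies to the right of Rb in period 5, so the across-period effect alone puts In higher.
Br > In: relative to In, both the across-period and down-group shifts push Br's electronegativity up.
O > Br: the two effects oppose for this pair; the down-group effect wins (3.44 vs 2.96).
F > O: F lies to the right of O in period 2, so the across-period effect alone puts F higher.
For reference (Pauling): O 3.44, F 3.98, Br 2.96, Rb 0.82, In 1.78.
So from lowest to highest: Rb < In < Br < O < F.

Rb < In < Br < O < F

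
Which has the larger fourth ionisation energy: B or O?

After 3 electrons have been removed, what remains? B³⁺ is the bare [He] core; O³⁺ still has 3 valence electrons.
Breaking into a closed-shell core is much more expensive than removing a leftover valence electron — B has the largest IE_4 here.
Tabulated IE_4 (kJ/mol): B 25026, O 7469.
So the fourth ionization energies run O < B.

B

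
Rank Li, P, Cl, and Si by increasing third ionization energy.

The third ionization energy removes an electron from the +2 ion. For each element: Li²⁺ is already 1 electron into the core; P²⁺ still has 3 valence electrons; Cl²⁺ still has 5 valence electrons; Si²⁺ still has 2 valence electrons.
Pulling an electron out of a noble-gas core costs far more than removing a remaining valence electron, so Li sits at the high end of IE_3.
Valence configurations: P²⁺ [Ne]3s²3p¹, Cl²⁺ [Ne]3s²3p³, Si²⁺ [Ne]3s².
P²⁺ loses a lone 3p electron whereas Si²⁺ must break into a filled 3s² pair, so IE_3(Si) > IE_3(P) even though P has the higher nuclear charge.
Tabulated IE_3 (kJ/mol): Li 11815, P 2914, Cl 3822, Si 3232.
Overall IE_3 order: P < Si < Cl < Li.

P, Si, Cl, Li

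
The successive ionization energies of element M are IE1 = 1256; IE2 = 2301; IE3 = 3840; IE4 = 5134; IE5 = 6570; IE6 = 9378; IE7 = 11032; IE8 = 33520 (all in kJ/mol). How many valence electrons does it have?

7

Look for the largest jump between consecutive ionization energies: IE8/IE7 ≈ 3.0, far larger than any earlier ratio.
That jump marks the point where a core electron is being removed. So the atom has 7 valence electrons.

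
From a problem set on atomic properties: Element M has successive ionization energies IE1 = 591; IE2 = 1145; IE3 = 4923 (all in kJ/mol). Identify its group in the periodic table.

Look for the largest jump between consecutive ionization energies: IE3/IE2 ≈ 4.3, far larger than any earlier ratio.
That jump marks the point where a core electron is being removed. So the atom has 2 valence electrons.
A main-group element with 2 valence electrons is in group 2.

Group 2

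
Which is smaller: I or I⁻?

Forming I⁻ adds 1 electron to I. More electron–electron repulsion in the same shell, with unchanged nuclear charge, lets the cloud expand.
An anion is larger than its parent atom: I⁻ > I.

I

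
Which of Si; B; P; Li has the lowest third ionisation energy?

After 2 electrons have been removed, what remains? Si²⁺ still has 2 valence electrons; B²⁺ still has 1 valence electron; P²⁺ still has 3 valence electrons; Li²⁺ is already 1 electron into the core.
Breaking into a closed-shell core is much more expensive than removing a leftover valence electron — Li has the largest IE_3 here.
Valence configurations: Si²⁺ [Ne]3s², B²⁺ [He]2s¹, P²⁺ [Ne]3s²3p¹.
P²⁺ loses a lone 3p electron whereas Si²⁺ must break into a filled 3s² pair, so IE_3(Si) > IE_3(P) even though P has the higher nuclear charge.
Approximate IE_3 values (kJ/mol): Si 3232, B 3660, P 2914, Li 11815.
Putting it together, IE_3: P < Si < B < Li.

P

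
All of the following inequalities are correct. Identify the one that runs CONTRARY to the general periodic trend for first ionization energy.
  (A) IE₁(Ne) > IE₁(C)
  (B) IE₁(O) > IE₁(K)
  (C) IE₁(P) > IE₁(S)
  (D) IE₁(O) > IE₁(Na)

The general trend: first ionization energy increases across a period and decreases down a group.
(A) Ne (period 2, group 18) vs C (period 2, group 14): the stated order agrees with the simple trend.
(B) O (period 2, group 16) vs K (period 4, group 1): the stated order agrees with the simple trend.
(C) P (period 3, group 15) vs S (period 3, group 16): the stated order contradicts the simple trend.
(D) O (period 2, group 16) vs Na (period 3, group 1): the stated order agrees with the simple trend.
The exception is (C): S (3p⁴) ionizes more easily than half-filled P (3p³) because the paired 3p electron in S is pushed out by e⁻–e⁻ repulsion.

(C)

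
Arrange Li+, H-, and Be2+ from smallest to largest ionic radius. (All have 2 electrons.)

Be2+ < Li+ < H-

All of these have 2 electrons, so size is governed by nuclear charge alone: the more protons, the stronger the pull on the same electron cloud, and the smaller the ion.
Nuclear charges: Be2+ (Z=4), Li+ (Z=3), H- (Z=1).
Smallest to largest: Be2+ < Li+ < H-.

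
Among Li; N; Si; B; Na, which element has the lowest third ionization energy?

Si

IE_3 is the cost of taking one more electron from the +2 cation: Li²⁺ is already 1 electron into the core; N²⁺ still has 3 valence electrons; Si²⁺ still has 2 valence electrons; B²⁺ still has 1 valence electron; Na²⁺ is already 1 electron into the core.
Core electrons are held far more tightly than valence electrons, so Na and Li top the IE_3 order.
Valence configurations: N²⁺ [He]2s²2p¹, Si²⁺ [Ne]3s², B²⁺ [He]2s¹.
The numbers (kJ/mol): Li 11815, N 4578, Si 3232, B 3660, Na 6910.
So the third ionization energies run Si < B < N < Na < Li.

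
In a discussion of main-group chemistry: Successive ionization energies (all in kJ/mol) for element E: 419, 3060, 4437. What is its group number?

Look for the largest jump between consecutive ionization energies: IE2/IE1 ≈ 7.3, far larger than any earlier ratio.
That jump marks the point where a core electron is being removed. So the atom has 1 valence electron.
A main-group element with 1 valence electron is in group 1.

Group 1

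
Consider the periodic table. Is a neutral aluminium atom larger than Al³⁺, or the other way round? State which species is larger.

Al

Forming Al³⁺ removes 3 electrons from Al. Fewer electrons for the same nuclear charge means less shielding and a higher Z_eff on the remaining electrons, and for main-group metals the entire outer shell is lost.
A cation is smaller than its parent atom: Al³⁺ < Al.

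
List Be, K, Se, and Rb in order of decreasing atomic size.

Be is in period 2, group 2; K is in period 4, group 1; Se is in period 4, group 16; Rb is in period 5, group 1.
Across a period the added protons contract the valence shell; down a group each new principal shell makes the atom larger.
These span different periods and groups, so the two trends combine.
Se > Be: the two effects oppose for this pair; the down-group effect wins (116 vs 102 pm).
K > Se: both are in period 4; the period trend gives K the larger value.
Rb > K: they share group 1; the group trend gives Rb the larger value.
Approximate values (pm): Be 102, K 196, Se 116, Rb 210.
So from largest to smallest: Rb > K > Se > Be.

Rb > K > Se > Be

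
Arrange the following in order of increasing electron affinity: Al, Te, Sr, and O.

Sr < Al < O < Te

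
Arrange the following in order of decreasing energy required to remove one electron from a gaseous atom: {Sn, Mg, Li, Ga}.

Mg, Sn, Ga, Li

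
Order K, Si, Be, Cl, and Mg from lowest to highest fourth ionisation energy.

Consider each +3 ion: K³⁺ is already 2 electrons into the core; Si³⁺ still has 1 valence electron; Be³⁺ is already 1 electron into the core; Cl³⁺ still has 4 valence electrons; Mg³⁺ is already 1 electron into the core.
Core electrons are held far more tightly than valence electrons, so K, Mg and Be top the IE_4 order.
Valence configurations: Si³⁺ [Ne]3s¹, Cl³⁺ [Ne]3s²3p².
Tabulated IE_4 (kJ/mol): K 5877, Si 4356, Be 21007, Cl 5159, Mg 10543.
Putting it together, IE_4: Si < Cl < K < Mg < Be.

Si < Cl < K < Mg < Be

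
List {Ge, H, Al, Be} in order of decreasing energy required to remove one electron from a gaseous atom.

H, Be, Ge, Al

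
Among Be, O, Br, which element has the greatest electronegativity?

O

Be is in period 2, group 2; O is in period 2, group 16; Br is in period 4, group 17.
Smaller atoms with higher effective nuclear charge are more electronegative.
Here both period and group differ, so the two effects have to be weighed against each other.
Br > Be: the two effects oppose for this pair; the across-period effect wins (2.96 vs 1.57).
O > Br: the two effects oppose for this pair; the down-group effect wins (3.44 vs 2.96).
Tabulated electronegativity (Pauling): Be 1.57, O 3.44, Br 2.96.
The greatest electronegativity among these belongs to O.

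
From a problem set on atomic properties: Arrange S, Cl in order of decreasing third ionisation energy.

Cl > S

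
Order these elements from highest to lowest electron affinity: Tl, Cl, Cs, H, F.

Cl > F > H > Cs > Tl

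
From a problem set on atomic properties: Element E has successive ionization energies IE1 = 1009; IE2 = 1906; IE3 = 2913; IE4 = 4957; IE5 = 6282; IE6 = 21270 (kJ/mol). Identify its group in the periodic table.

Group 15

Look for the largest jump between consecutive ionization energies: IE6/IE5 ≈ 3.4, far larger than any earlier ratio.
That jump marks the point where a core electron is being removed. So the atom has 5 valence electrons.
A main-group element with 5 valence electrons is in group 15.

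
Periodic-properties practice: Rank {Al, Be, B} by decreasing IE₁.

Removing the outermost electron gets harder across a period and easier down a group.
Here both period and group differ, so the two effects have to be weighed against each other.
B > Al: B sits above Al in group 13, so the down-group effect alone puts B higher.
Be > B: this pair runs against the simple trend — see the exception note.
Note the exception: Be has a higher first ionization energy than B, contrary to the simple trend — removing B's lone 2p electron is easier than breaking Be's filled 2s².
For reference (kJ/mol): Be 900, B 801, Al 578.
So from highest to lowest: Be > B > Al.

Be, B, Al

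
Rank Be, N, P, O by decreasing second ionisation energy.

The second ionization energy removes an electron from the +1 ion. For each element: Be⁺ still has 1 valence electron; N⁺ still has 4 valence electrons; P⁺ still has 4 valence electrons; O⁺ still has 5 valence electrons.
All are still removing valence electrons, so compare the +1 ions as you would atoms: IE_2 generally rises across a period (higher Z_eff) and falls down a group (larger shell), subject to the usual subshell exceptions.
Valence configurations: Be⁺ [He]2s¹, N⁺ [He]2s²2p², P⁺ [Ne]3s²3p², O⁺ [He]2s²2p³.
Tabulated IE_2 (kJ/mol): Be 1757, N 2856, P 1907, O 3388.
So the second ionization energies run Be < P < N < O.

O > N > P > Be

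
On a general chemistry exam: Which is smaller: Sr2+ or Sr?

Sr2+

Forming Sr2+ removes 2 electrons from Sr. Fewer electrons for the same nuclear charge means less shielding and a higher Z_eff on the remaining electrons, and for main-group metals the entire outer shell is lost.
A cation is smaller than its parent atom: Sr2+ < Sr.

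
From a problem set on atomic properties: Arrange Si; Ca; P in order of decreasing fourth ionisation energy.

Ca, P, Si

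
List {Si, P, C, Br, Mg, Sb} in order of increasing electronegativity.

Mg, Si, Sb, P, C, Br

C is in period 2, group 14; Mg is in period 3, group 2; Si is in period 3, group 14; P is in period 3, group 15; Br is in period 4, group 17; Sb is in period 5, group 15.
Atoms toward the upper right of the periodic table pull bonding electrons most strongly.
These span different periods and groups, so the two trends combine.
Si > Mg: both are in period 3; the period trend gives Si the larger value.
Sb > Si: the two effects oppose for this pair; the across-period effect wins (2.05 vs 1.90).
P > Sb: they share group 15; the group trend gives P the larger value.
C > P: period and group pull opposite ways; the down-group shift dominates (2.55 vs 2.19).
Br > C: period and group pull opposite ways; the across-period shift dominates (2.96 vs 2.55).
Approximate values (Pauling): C 2.55, Mg 1.31, Si 1.90, P 2.19, Br 2.96, Sb 2.05.
So from lowest to highest: Mg < Si < Sb < P < C < Br.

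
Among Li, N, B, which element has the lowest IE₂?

B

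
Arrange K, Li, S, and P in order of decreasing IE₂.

IE_2 is the cost of taking one more electron from the +1 cation: K⁺ is the bare [Ar] core; Li⁺ is the bare [He] core; S⁺ still has 5 valence electrons; P⁺ still has 4 valence electrons.
Pulling an electron out of a noble-gas core costs far more than removing a remaining valence electron, so K and Li sit at the high end of IE_2.
Valence configurations: S⁺ [Ne]3s²3p³, P⁺ [Ne]3s²3p².
Tabulated IE_2 (kJ/mol): K 3052, Li 7298, S 2252, P 1907.
Overall IE_2 order: P < S < K < Li.

Li > K > S > P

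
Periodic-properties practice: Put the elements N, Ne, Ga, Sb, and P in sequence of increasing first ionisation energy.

N is in period 2, group 15; Ne is in period 2, group 18; P is in period 3, group 15; Ga is in period 4, group 13; Sb is in period 5, group 15.
Removing the outermost electron gets harder across a period and easier down a group.
These span different periods and groups, so the two trends combine.
Sb > Ga: period and group pull opposite ways; the across-period shift dominates (831 vs 579 kJ/mol).
P > Sb: P sits above Sb in group 15, so the down-group effect alone puts P higher.
N > P: N sits above P in group 15, so the down-group effect alone puts N higher.
Ne > N: both are in period 2; the period trend gives Ne the larger value.
Approximate values (kJ/mol): N 1402, Ne 2081, P 1012, Ga 579, Sb 831.
So from lowest to highest: Ga < Sb < P < N < Ne.

Ga < Sb < P < N < Ne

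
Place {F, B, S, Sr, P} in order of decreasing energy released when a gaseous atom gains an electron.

B is in period 2, group 13; F is in period 2, group 17; P is in period 3, group 15; S is in period 3, group 16; Sr is in period 5, group 2.
EA tends to increase across a period and decrease down a group, though the pattern is less regular than for IE or radius.
Here both period and group differ, so the two effects have to be weighed against each other.
B > Sr: both effects reinforce here, so B is clearly the higher of the two.
P > B: period and group pull opposite ways; the across-period shift dominates (72 vs 27 kJ/mol).
S > P: S lies to the right of P in period 3, so the across-period effect alone puts S higher.
F > S: both effects reinforce here, so F is clearly the higher of the two.
Approximate values (kJ/mol): B 27, F 328, P 72, S 200, Sr 5.
So from highest to lowest: F > S > P > B > Sr.

F, S, P, B, Sr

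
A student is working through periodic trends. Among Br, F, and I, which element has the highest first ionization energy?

F

F is in period 2, group 17; Br is in period 4, group 17; I is in period 5, group 17.
IE₁ increases left→right with effective nuclear charge and decreases top→bottom as the valence shell moves farther out.
All are in group 17, so first ionization energy increases up the group.
The highest first ionization energy among these belongs to F.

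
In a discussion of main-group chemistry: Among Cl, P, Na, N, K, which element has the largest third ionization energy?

IE_3 is the cost of taking one more electron from the +2 cation: Cl²⁺ still has 5 valence electrons; P²⁺ still has 3 valence electrons; Na²⁺ is already 1 electron into the core; N²⁺ still has 3 valence electrons; K²⁺ is already 1 electron into the core.
Usually core removal costs more than valence removal, but here the competition is close: a tightly held n=2 valence electron can cost more to remove than an n=3 core electron, so the actual values have to decide it.
Valence configurations: Cl²⁺ [Ne]3s²3p³, P²⁺ [Ne]3s²3p¹, N²⁺ [He]2s²2p¹.
The numbers (kJ/mol): Cl 3822, P 2914, Na 6910, N 4578, K 4420.
Putting it together, IE_3: P < Cl < K < N < Na.

Na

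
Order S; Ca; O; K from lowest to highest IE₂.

After 1 electron has been removed, what remains? S⁺ still has 5 valence electrons; Ca⁺ still has 1 valence electron; O⁺ still has 5 valence electrons; K⁺ is the bare [Ar] core.
Usually core removal costs more than valence removal, but here the competition is close: a tightly held n=2 valence electron can cost more to remove than an n=3 core electron, so the actual values have to decide it.
Valence configurations: S⁺ [Ne]3s²3p³, Ca⁺ [Ar]4s¹, O⁺ [He]2s²2p³.
Approximate IE_2 values (kJ/mol): S 2252, Ca 1145, O 3388, K 3052.
Hence IE_2: Ca < S < K < O.

Ca, S, K, O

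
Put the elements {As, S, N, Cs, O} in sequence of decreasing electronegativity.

O > N > S > As > Cs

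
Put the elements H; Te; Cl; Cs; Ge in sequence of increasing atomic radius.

H < Cl < Ge < Te < Cs

H is in period 1, group 1; Cl is in period 3, group 17; Ge is in period 4, group 14; Te is in period 5, group 16; Cs is in period 6, group 1.
Radius decreases left→right (rising Z_eff, same n) and increases top→bottom (higher n).
These span different periods and groups, so the two trends combine.
Cl > H: the two effects oppose for this pair; the down-group effect wins (99 vs 32 pm).
Ge > Cl: relative to Cl, both the across-period and down-group shifts push Ge's atomic radius up.
Te > Ge: period and group pull opposite ways; the down-group shift dominates (136 vs 121 pm).
Cs > Te: both effects reinforce here, so Cs is clearly the larger of the two.
Approximate values (pm): H 32, Cl 99, Ge 121, Te 136, Cs 232.
So from smallest to largest: H < Cl < Ge < Te < Cs.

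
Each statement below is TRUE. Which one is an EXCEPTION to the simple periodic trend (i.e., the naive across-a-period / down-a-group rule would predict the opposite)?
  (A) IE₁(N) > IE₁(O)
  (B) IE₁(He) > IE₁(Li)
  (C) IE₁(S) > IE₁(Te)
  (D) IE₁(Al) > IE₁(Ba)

(A)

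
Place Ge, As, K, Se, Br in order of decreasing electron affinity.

K is in period 4, group 1; Ge is in period 4, group 14; As is in period 4, group 15; Se is in period 4, group 16; Br is in period 4, group 17.
EA tends to increase across a period and decrease down a group, though the pattern is less regular than for IE or radius.
All lie in period 4; the across-period trend (electron affinity increases left to right) applies, with the exception below.
Note the exception: Ge has a higher electron affinity than As, contrary to the simple trend — adding an electron to As's half-filled 4p³ is unfavourable, so Ge (4p²) has the more exothermic EA.
For reference (kJ/mol): K 48, Ge 119, As 78, Se 195, Br 325.
So from highest to lowest: Br > Se > Ge > As > K.

Br, Se, Ge, As, K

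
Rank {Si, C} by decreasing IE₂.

C, Si

After 1 electron has been removed, what remains? Si⁺ still has 3 valence electrons; C⁺ still has 3 valence electrons.
All are still removing valence electrons, so compare the +1 ions as you would atoms: IE_2 generally rises across a period (higher Z_eff) and falls down a group (larger shell), subject to the usual subshell exceptions.
Valence configurations: Si⁺ [Ne]3s²3p¹, C⁺ [He]2s²2p¹.
Approximate IE_2 values (kJ/mol): Si 1577, C 2353.
Putting it together, IE_2: Si < C.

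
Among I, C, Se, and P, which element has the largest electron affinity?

I

C is in period 2, group 14; P is in period 3, group 15; Se is in period 4, group 16; I is in period 5, group 17.
Atoms with high Z_eff and room in the valence shell (especially the halogens) have the most exothermic electron affinities.
A diagonal step moves right (one effect) and down (the opposite effect) at once.
C > P: the two effects oppose for this pair; the down-group effect wins (122 vs 72 kJ/mol).
Se > C: period and group pull opposite ways; the across-period shift dominates (195 vs 122 kJ/mol).
I > Se: the two effects oppose for this pair; the across-period effect wins (295 vs 195 kJ/mol).
Tabulated electron affinity (kJ/mol): C 122, P 72, Se 195, I 295.
The largest electron affinity among these belongs to I.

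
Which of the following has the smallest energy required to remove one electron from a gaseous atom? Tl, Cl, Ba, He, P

He is in period 1, group 18; P is in period 3, group 15; Cl is in period 3, group 17; Ba is in period 6, group 2; Tl is in period 6, group 13.
Removing the outermost electron gets harder across a period and easier down a group.
Neither a single period nor a single group — weigh both effects.
Tl > Ba: Tl lies to the right of Ba in period 6, so the across-period effect alone puts Tl higher.
P > Tl: both effects reinforce here, so P is clearly the higher of the two.
Cl > P: both are in period 3; the period trend gives Cl the larger value.
He > Cl: relative to Cl, both the across-period and down-group shifts push He's first ionization energy up.
For reference (kJ/mol): He 2372, P 1012, Cl 1251, Ba 503, Tl 589.
The smallest energy required to remove one electron from a gaseous atom among these belongs to Ba.

Ba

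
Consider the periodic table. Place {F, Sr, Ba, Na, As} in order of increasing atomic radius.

F, As, Na, Sr, Ba

F is in period 2, group 17; Na is in period 3, group 1; As is in period 4, group 15; Sr is in period 5, group 2; Ba is in period 6, group 2.
Radius decreases left→right (rising Z_eff, same n) and increases top→bottom (higher n).
Here both period and group differ, so the two effects have to be weighed against each other.
As > F: relative to F, both the across-period and down-group shifts push As's atomic radius up.
Na > As: period and group pull opposite ways; the across-period shift dominates (155 vs 121 pm).
Sr > Na: period and group pull opposite ways; the down-group shift dominates (185 vs 155 pm).
Ba > Sr: they share group 2; the group trend gives Ba the larger value.
Tabulated atomic radius (pm): F 64, Na 155, As 121, Sr 185, Ba 196.
So from smallest to largest: F < As < Na < Sr < Ba.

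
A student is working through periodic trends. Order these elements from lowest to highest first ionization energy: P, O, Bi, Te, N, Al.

N is in period 2, group 15; O is in period 2, group 16; Al is in period 3, group 13; P is in period 3, group 15; Te is in period 5, group 16; Bi is in period 6, group 15.
Across a period the outer electron is held more tightly (higher IE₁); down a group it sits in a higher shell, more shielded, and comes off more easily.
Neither a single period nor a single group — weigh both effects.
Bi > Al: period and group pull opposite ways; the across-period shift dominates (703 vs 578 kJ/mol).
Te > Bi: both effects reinforce here, so Te is clearly the higher of the two.
P > Te: period and group pull opposite ways; the down-group shift dominates (1012 vs 869 kJ/mol).
O > P: both effects reinforce here, so O is clearly the higher of the two.
N > O: this pair runs against the simple trend — see the exception note.
Note the exception: N has a higher first ionization energy than O, contrary to the simple trend — pairing an electron in O's 2p⁴ costs repulsion energy, so O ionizes more easily than half-filled N (2p³).
Tabulated first ionization energy (kJ/mol): N 1402, O 1314, Al 578, P 1012, Te 869, Bi 703.
So from lowest to highest: Al < Bi < Te < P < O < N.

Al, Bi, Te, P, O, N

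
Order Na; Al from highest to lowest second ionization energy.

Na > Al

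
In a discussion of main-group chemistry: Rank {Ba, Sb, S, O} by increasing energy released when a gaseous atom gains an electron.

Ba < Sb < O < S

O is in period 2, group 16; S is in period 3, group 16; Sb is in period 5, group 15; Ba is in period 6, group 2.
Atoms with high Z_eff and room in the valence shell (especially the halogens) have the most exothermic electron affinities.
Here both period and group differ, so the two effects have to be weighed against each other.
Sb > Ba: both effects reinforce here, so Sb is clearly the higher of the two.
O > Sb: relative to Sb, both the across-period and down-group shifts push O's electron affinity up.
S > O: this pair runs against the simple trend — see the exception note.
Note the exception: S has a higher electron affinity than O, contrary to the simple trend — the compact 2p subshell of O repels the added electron more than S's larger 3p does.
Approximate values (kJ/mol): O 141, S 200, Sb 103, Ba 14.
So from lowest to highest: Ba < Sb < O < S.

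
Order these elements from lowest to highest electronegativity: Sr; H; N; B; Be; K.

K, Sr, Be, B, H, N

H is in period 1, group 1; Be is in period 2, group 2; B is in period 2, group 13; N is in period 2, group 15; K is in period 4, group 1; Sr is in period 5, group 2.
EN rises left→right (higher Z_eff, smaller atoms) and falls top→bottom (larger, more shielded atoms).
These span different periods and groups, so the two trends combine.
Sr > K: the two effects oppose for this pair; the across-period effect wins (0.95 vs 0.82).
Be > Sr: Be sits above Sr in group 2, so the down-group effect alone puts Be higher.
B > Be: both are in period 2; the period trend gives B the larger value.
H > B: period and group pull opposite ways; the down-group shift dominates (2.20 vs 2.04).
N > H: period and group pull opposite ways; the across-period shift dominates (3.04 vs 2.20).
Approximate values (Pauling): H 2.20, Be 1.57, B 2.04, N 3.04, K 0.82, Sr 0.95.
So from lowest to highest: K < Sr < Be < B < H < N.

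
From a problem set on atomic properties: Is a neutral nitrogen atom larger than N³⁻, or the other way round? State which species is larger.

N³⁻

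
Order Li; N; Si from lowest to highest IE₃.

Si, N, Li

Consider each +2 ion: Li²⁺ is already 1 electron into the core; N²⁺ still has 3 valence electrons; Si²⁺ still has 2 valence electrons.
Core electrons are held far more tightly than valence electrons, so Li tops the IE_3 order.
Valence configurations: N²⁺ [He]2s²2p¹, Si²⁺ [Ne]3s².
Tabulated IE_3 (kJ/mol): Li 11815, N 4578, Si 3232.
Overall IE_3 order: Si < N < Li.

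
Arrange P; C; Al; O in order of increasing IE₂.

The second ionization energy removes an electron from the +1 ion. For each element: P⁺ still has 4 valence electrons; C⁺ still has 3 valence electrons; Al⁺ still has 2 valence electrons; O⁺ still has 5 valence electrons.
All are still removing valence electrons, so compare the +1 ions as you would atoms: IE_2 generally rises across a period (higher Z_eff) and falls down a group (larger shell), subject to the usual subshell exceptions.
Valence configurations: P⁺ [Ne]3s²3p², C⁺ [He]2s²2p¹, Al⁺ [Ne]3s², O⁺ [He]2s²2p³.
Tabulated IE_2 (kJ/mol): P 1907, C 2353, Al 1817, O 3388.
Putting it together, IE_2: Al < P < C < O.

Al < P < C < O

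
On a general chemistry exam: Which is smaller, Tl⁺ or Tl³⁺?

Both ions have Z = 81 protons, but Tl³⁺ has lost more electrons, so its remaining electrons feel a larger effective nuclear charge per electron and are pulled in more tightly.
Higher positive charge → smaller ion, so Tl⁺ > Tl³⁺.

Tl³⁺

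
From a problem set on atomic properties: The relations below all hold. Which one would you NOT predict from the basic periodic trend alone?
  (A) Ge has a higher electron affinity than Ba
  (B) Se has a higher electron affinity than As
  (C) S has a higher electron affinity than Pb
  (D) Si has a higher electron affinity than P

The general trend: electron affinity increases across a period and decreases down a group.
(A) Ge (period 4, group 14) vs Ba (period 6, group 2): the stated order agrees with the simple trend.
(B) Se (period 4, group 16) vs As (period 4, group 15): the stated order agrees with the simple trend.
(C) S (period 3, group 16) vs Pb (period 6, group 14): the stated order agrees with the simple trend.
(D) Si (period 3, group 14) vs P (period 3, group 15): the stated order contradicts the simple trend.
The exception is (D): adding an electron to P's half-filled 3p³ is unfavourable, so Si (3p²) has the more exothermic EA.

(D)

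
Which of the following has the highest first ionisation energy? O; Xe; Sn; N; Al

N is in period 2, group 15; O is in period 2, group 16; Al is in period 3, group 13; Sn is in period 5, group 14; Xe is in period 5, group 18.
IE₁ increases left→right with effective nuclear charge and decreases top→bottom as the valence shell moves farther out.
Neither a single period nor a single group — weigh both effects.
Sn > Al: the two effects oppose for this pair; the across-period effect wins (709 vs 578 kJ/mol).
Xe > Sn: both are in period 5; the period trend gives Xe the larger value.
O > Xe: the two effects oppose for this pair; the down-group effect wins (1314 vs 1170 kJ/mol).
N > O: this pair runs against the simple trend — see the exception note.
Note the exception: N has a higher first ionization energy than O, contrary to the simple trend — pairing an electron in O's 2p⁴ costs repulsion energy, so O ionizes more easily than half-filled N (2p³).
For reference (kJ/mol): N 1402, O 1314, Al 578, Sn 709, Xe 1170.
The highest first ionisation energy among these belongs to N.

N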